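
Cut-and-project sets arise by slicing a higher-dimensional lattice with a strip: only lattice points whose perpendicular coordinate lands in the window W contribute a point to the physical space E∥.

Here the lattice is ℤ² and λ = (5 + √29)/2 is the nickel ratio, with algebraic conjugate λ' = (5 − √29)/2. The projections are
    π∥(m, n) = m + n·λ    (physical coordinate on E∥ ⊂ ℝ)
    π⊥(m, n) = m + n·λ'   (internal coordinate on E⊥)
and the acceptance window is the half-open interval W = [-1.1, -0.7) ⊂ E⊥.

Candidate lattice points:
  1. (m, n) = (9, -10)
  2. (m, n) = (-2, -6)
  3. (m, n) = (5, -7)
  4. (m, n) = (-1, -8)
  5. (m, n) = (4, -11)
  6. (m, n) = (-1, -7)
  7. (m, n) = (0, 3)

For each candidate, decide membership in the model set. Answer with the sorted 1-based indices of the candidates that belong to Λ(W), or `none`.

2

λ' = (5−√29)/2 ≈ -0.1926.
#1 (9,-10): internal coord 9 + (-10)·λ' = +10.9258; +10.9258 ∉ [-1.1, -0.7) → out
#2 (-2,-6): internal coord -2 + (-6)·λ' = -0.8445; -0.8445 ∈ [-1.1, -0.7) → IN Λ
#3 (5,-7): internal coord 5 + (-7)·λ' = +6.3481; +6.3481 ∉ [-1.1, -0.7) → out
#4 (-1,-8): internal coord -1 + (-8)·λ' = +0.5407; +0.5407 ∉ [-1.1, -0.7) → out
#5 (4,-11): internal coord 4 + (-11)·λ' = +6.1184; +6.1184 ∉ [-1.1, -0.7) → out
#6 (-1,-7): internal coord -1 + (-7)·λ' = +0.3481; +0.3481 ∉ [-1.1, -0.7) → out
#7 (0,3): internal coord 0 + (3)·λ' = -0.5777; -0.5777 ∉ [-1.1, -0.7) → out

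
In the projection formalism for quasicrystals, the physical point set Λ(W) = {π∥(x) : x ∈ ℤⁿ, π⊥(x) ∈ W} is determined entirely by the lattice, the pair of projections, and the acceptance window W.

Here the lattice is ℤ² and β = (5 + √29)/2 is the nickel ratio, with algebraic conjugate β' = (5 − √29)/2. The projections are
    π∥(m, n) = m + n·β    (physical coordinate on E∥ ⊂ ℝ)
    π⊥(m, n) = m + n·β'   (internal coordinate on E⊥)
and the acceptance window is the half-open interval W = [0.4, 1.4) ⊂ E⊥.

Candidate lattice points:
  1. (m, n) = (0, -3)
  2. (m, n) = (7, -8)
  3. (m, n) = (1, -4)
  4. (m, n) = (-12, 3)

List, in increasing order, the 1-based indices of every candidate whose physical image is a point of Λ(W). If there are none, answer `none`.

Compute β' = (5−√29)/2 = -0.19258, so π⊥(m,n) = m -0.19258·n.
candidate 1: (m,n)=(0,-3) → π∥ = 0-3·β ≈ -15.57775, π⊥ = 0-3·β' ≈ 0.57775 ∈ [0.4, 1.4) ⇒ IN Λ
candidate 2: (m,n)=(7,-8) → π∥ = 7-8·β ≈ -34.54066, π⊥ = 7-8·β' ≈ 8.54066 ∉ [0.4, 1.4) ⇒ out
candidate 3: (m,n)=(1,-4) → π∥ = 1-4·β ≈ -19.77033, π⊥ = 1-4·β' ≈ 1.77033 ∉ [0.4, 1.4) ⇒ out
candidate 4: (m,n)=(-12,3) → π∥ = -12+3·β ≈ 3.57775, π⊥ = -12+3·β' ≈ -12.57775 ∉ [0.4, 1.4) ⇒ out

1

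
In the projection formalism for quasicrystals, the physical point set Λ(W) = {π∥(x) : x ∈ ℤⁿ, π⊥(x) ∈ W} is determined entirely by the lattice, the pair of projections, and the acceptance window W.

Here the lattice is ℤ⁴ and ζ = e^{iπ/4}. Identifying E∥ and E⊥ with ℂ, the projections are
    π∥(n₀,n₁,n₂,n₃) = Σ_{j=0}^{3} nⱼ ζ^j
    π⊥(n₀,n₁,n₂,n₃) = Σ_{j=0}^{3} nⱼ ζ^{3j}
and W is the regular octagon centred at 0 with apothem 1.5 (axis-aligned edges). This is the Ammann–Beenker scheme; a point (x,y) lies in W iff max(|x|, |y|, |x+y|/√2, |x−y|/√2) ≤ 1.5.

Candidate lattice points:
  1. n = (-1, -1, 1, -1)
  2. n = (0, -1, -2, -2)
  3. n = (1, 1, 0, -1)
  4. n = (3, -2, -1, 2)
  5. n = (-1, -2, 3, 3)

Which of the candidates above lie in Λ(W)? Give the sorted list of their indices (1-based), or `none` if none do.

2, 3

Internal map: ζ^{3j} for j=0..3 gives (1,0), (−√2/2,√2/2), (0,−1), (√2/2,√2/2).
#1 (-1, -1, 1, -1): internal (-1.000000, -2.414214); octagon support 2.414214 vs apothem 1.5 → ∉ W
#2 (0, -1, -2, -2): internal (-0.707107, -0.121320); octagon support 0.707107 vs apothem 1.5 → ∈ W
#3 (1, 1, 0, -1): internal (-0.414214, 0.000000); octagon support 0.414214 vs apothem 1.5 → ∈ W
#4 (3, -2, -1, 2): internal (5.828427, 1.000000); octagon support 5.828427 vs apothem 1.5 → ∉ W
#5 (-1, -2, 3, 3): internal (2.535534, -2.292893); octagon support 3.414214 vs apothem 1.5 → ∉ W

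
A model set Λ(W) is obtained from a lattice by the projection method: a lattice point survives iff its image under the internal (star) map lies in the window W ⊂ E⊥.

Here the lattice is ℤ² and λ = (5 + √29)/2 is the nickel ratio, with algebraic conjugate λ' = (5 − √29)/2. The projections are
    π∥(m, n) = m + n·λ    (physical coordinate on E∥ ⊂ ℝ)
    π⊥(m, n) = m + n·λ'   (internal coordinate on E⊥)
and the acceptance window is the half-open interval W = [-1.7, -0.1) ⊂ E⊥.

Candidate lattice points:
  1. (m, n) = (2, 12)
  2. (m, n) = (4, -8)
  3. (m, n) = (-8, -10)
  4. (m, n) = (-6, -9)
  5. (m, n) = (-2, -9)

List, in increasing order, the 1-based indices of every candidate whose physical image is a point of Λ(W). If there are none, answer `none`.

Compute λ' = (5−√29)/2 = -0.19258, so π⊥(m,n) = m -0.19258·n.
[1] lift (2,12): star map gives -0.31099; window check -1.7 ≤ -0.31099 < -0.1 is true → IN Λ
[2] lift (4,-8): star map gives 5.54066; window check -1.7 ≤ 5.54066 < -0.1 is false → out
[3] lift (-8,-10): star map gives -6.07418; window check -1.7 ≤ -6.07418 < -0.1 is false → out
[4] lift (-6,-9): star map gives -4.26676; window check -1.7 ≤ -4.26676 < -0.1 is false → out
[5] lift (-2,-9): star map gives -0.26676; window check -1.7 ≤ -0.26676 < -0.1 is true → IN Λ

1, 5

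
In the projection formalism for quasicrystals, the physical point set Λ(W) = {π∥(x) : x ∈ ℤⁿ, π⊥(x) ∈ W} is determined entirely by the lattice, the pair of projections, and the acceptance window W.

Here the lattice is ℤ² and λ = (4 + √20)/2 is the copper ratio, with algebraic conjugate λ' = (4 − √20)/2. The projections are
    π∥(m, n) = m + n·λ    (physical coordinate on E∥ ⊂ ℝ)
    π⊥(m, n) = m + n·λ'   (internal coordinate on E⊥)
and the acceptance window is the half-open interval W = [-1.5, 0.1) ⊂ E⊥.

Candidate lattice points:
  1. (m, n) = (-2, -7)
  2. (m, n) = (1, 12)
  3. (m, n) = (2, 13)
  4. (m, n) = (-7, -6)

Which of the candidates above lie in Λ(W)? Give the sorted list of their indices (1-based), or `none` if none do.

1, 3

Compute λ' = (4−√20)/2 = -0.23607, so π⊥(m,n) = m -0.23607·n.
#1 (-2,-7): internal coord -2 + (-7)·λ' = -0.34752; -0.34752 ∈ [-1.5, 0.1) → IN Λ
#2 (1,12): internal coord 1 + (12)·λ' = -1.83282; -1.83282 ∉ [-1.5, 0.1) → out
#3 (2,13): internal coord 2 + (13)·λ' = -1.06888; -1.06888 ∈ [-1.5, 0.1) → IN Λ
#4 (-7,-6): internal coord -7 + (-6)·λ' = -5.58359; -5.58359 ∉ [-1.5, 0.1) → out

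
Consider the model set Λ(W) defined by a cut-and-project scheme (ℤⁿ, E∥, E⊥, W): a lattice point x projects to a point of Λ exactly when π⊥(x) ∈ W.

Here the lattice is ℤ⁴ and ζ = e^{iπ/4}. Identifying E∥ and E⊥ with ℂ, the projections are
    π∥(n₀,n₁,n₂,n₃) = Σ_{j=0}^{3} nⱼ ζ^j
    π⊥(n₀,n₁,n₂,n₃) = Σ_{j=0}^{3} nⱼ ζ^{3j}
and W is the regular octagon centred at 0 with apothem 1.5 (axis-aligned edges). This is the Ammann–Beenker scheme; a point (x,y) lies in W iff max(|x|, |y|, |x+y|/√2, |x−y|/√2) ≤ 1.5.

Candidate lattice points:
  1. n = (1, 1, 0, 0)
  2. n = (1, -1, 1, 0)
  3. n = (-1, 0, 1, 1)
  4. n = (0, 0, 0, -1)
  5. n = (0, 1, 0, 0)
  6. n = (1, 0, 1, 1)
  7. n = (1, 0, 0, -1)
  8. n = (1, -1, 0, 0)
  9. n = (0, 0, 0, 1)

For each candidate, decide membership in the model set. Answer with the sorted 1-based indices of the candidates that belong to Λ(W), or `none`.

1, 3, 4, 5, 7, 9

Internal map: ζ^{3j} for j=0..3 gives (1,0), (−√2/2,√2/2), (0,−1), (√2/2,√2/2).
#1 (1, 1, 0, 0): internal (0.2929, 0.7071); octagon support 0.7071 vs apothem 1.5 → ∈ W
#2 (1, -1, 1, 0): internal (1.7071, -1.7071); octagon support 2.4142 vs apothem 1.5 → ∉ W
#3 (-1, 0, 1, 1): internal (-0.2929, -0.2929); octagon support 0.4142 vs apothem 1.5 → ∈ W
#4 (0, 0, 0, -1): internal (-0.7071, -0.7071); octagon support 1.0000 vs apothem 1.5 → ∈ W
#5 (0, 1, 0, 0): internal (-0.7071, 0.7071); octagon support 1.0000 vs apothem 1.5 → ∈ W
#6 (1, 0, 1, 1): internal (1.7071, -0.2929); octagon support 1.7071 vs apothem 1.5 → ∉ W
#7 (1, 0, 0, -1): internal (0.2929, -0.7071); octagon support 0.7071 vs apothem 1.5 → ∈ W
#8 (1, -1, 0, 0): internal (1.7071, -0.7071); octagon support 1.7071 vs apothem 1.5 → ∉ W
#9 (0, 0, 0, 1): internal (0.7071, 0.7071); octagon support 1.0000 vs apothem 1.5 → ∈ W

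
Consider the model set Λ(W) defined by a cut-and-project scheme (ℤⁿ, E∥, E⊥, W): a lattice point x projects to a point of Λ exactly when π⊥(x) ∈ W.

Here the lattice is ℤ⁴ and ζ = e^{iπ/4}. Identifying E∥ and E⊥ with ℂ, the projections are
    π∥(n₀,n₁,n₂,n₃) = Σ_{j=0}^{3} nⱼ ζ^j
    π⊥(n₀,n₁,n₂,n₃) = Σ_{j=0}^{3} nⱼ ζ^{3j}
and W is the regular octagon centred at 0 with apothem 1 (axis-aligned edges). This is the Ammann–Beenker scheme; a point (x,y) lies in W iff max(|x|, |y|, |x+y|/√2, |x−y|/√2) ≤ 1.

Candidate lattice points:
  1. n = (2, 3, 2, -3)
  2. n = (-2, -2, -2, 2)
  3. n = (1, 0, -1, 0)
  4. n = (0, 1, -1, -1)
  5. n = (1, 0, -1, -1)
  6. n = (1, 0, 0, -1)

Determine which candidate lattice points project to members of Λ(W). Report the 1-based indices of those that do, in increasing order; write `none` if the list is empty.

π⊥(n) = n₀ + n₁ζ³ + n₂ζ⁶ + n₃ζ⁹ where ζ = e^{iπ/4}.
#1 (2, 3, 2, -3): internal (-2.2426, -2.0000); octagon support 3.0000 vs apothem 1 → ∉ W
#2 (-2, -2, -2, 2): internal (0.8284, 2.0000); octagon support 2.0000 vs apothem 1 → ∉ W
#3 (1, 0, -1, 0): internal (1.0000, 1.0000); octagon support 1.4142 vs apothem 1 → ∉ W
#4 (0, 1, -1, -1): internal (-1.4142, 1.0000); octagon support 1.7071 vs apothem 1 → ∉ W
#5 (1, 0, -1, -1): internal (0.2929, 0.2929); octagon support 0.4142 vs apothem 1 → ∈ W
#6 (1, 0, 0, -1): internal (0.2929, -0.7071); octagon support 0.7071 vs apothem 1 → ∈ W

5, 6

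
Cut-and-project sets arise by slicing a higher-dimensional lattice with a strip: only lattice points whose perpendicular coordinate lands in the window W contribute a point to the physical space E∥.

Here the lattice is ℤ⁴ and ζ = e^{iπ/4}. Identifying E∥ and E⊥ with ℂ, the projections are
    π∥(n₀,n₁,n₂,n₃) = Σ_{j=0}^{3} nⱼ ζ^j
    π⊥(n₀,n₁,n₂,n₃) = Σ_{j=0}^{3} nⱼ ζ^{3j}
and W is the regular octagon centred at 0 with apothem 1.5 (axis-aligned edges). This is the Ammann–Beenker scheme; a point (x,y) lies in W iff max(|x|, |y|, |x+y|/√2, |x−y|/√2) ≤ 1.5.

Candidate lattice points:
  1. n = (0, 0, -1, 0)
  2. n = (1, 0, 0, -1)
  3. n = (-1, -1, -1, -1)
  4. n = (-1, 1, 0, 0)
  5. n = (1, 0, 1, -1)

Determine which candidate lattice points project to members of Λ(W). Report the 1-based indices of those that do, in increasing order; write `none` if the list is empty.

1, 2, 3

With ζ = e^{iπ/4} the internal vectors are ζ^0,ζ^3,ζ^6,ζ^9.
candidate 1: n = (0, 0, -1, 0) → π⊥ ≈ (+0.0000, +1.0000); max(|x|,|y|,|x±y|/√2) = 1.0000 ≤ 1.5 ⇒ ∈ W
candidate 2: n = (1, 0, 0, -1) → π⊥ ≈ (+0.2929, -0.7071); max(|x|,|y|,|x±y|/√2) = 0.7071 ≤ 1.5 ⇒ ∈ W
candidate 3: n = (-1, -1, -1, -1) → π⊥ ≈ (-1.0000, -0.4142); max(|x|,|y|,|x±y|/√2) = 1.0000 ≤ 1.5 ⇒ ∈ W
candidate 4: n = (-1, 1, 0, 0) → π⊥ ≈ (-1.7071, +0.7071); max(|x|,|y|,|x±y|/√2) = 1.7071 > 1.5 ⇒ ∉ W
candidate 5: n = (1, 0, 1, -1) → π⊥ ≈ (+0.2929, -1.7071); max(|x|,|y|,|x±y|/√2) = 1.7071 > 1.5 ⇒ ∉ W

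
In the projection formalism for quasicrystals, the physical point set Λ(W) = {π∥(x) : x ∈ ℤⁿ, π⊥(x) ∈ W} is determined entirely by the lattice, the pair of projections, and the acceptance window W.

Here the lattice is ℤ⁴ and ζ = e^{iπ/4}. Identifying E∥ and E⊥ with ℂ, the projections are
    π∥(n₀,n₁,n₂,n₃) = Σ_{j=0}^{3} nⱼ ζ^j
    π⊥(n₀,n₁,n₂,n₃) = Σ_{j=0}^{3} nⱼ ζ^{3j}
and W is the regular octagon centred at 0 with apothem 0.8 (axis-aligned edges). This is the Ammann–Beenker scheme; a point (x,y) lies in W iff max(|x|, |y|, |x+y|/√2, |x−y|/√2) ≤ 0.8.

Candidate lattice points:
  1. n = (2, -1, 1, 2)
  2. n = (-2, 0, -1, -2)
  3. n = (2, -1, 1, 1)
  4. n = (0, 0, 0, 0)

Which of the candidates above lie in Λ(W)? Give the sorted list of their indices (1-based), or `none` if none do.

4

With ζ = e^{iπ/4} the internal vectors are ζ^0,ζ^3,ζ^6,ζ^9.
candidate 1: n = (2, -1, 1, 2) → π⊥ ≈ (+4.12132, -0.29289); max(|x|,|y|,|x±y|/√2) = 4.12132 > 0.8 ⇒ ∉ W
candidate 2: n = (-2, 0, -1, -2) → π⊥ ≈ (-3.41421, -0.41421); max(|x|,|y|,|x±y|/√2) = 3.41421 > 0.8 ⇒ ∉ W
candidate 3: n = (2, -1, 1, 1) → π⊥ ≈ (+3.41421, -1.00000); max(|x|,|y|,|x±y|/√2) = 3.41421 > 0.8 ⇒ ∉ W
candidate 4: n = (0, 0, 0, 0) → π⊥ ≈ (+0.00000, +0.00000); max(|x|,|y|,|x±y|/√2) = 0.00000 ≤ 0.8 ⇒ ∈ W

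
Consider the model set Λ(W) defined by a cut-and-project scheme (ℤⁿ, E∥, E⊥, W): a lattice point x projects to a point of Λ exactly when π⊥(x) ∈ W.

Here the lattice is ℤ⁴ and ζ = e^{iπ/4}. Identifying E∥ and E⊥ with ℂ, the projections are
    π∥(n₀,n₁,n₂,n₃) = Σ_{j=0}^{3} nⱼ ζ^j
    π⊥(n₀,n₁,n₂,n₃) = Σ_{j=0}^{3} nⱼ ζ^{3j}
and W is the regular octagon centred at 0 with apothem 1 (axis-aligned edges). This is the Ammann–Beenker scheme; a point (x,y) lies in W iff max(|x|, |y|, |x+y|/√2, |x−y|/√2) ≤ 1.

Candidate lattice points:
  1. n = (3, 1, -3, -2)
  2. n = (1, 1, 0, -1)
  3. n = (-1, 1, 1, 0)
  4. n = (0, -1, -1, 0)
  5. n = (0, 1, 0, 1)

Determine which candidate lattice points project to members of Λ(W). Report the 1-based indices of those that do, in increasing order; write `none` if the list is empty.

With ζ = e^{iπ/4} the internal vectors are ζ^0,ζ^3,ζ^6,ζ^9.
candidate 1: n = (3, 1, -3, -2) → π⊥ ≈ (+0.878680, +2.292893); max(|x|,|y|,|x±y|/√2) = 2.292893 > 1 ⇒ ∉ W
candidate 2: n = (1, 1, 0, -1) → π⊥ ≈ (-0.414214, +0.000000); max(|x|,|y|,|x±y|/√2) = 0.414214 ≤ 1 ⇒ ∈ W
candidate 3: n = (-1, 1, 1, 0) → π⊥ ≈ (-1.707107, -0.292893); max(|x|,|y|,|x±y|/√2) = 1.707107 > 1 ⇒ ∉ W
candidate 4: n = (0, -1, -1, 0) → π⊥ ≈ (+0.707107, +0.292893); max(|x|,|y|,|x±y|/√2) = 0.707107 ≤ 1 ⇒ ∈ W
candidate 5: n = (0, 1, 0, 1) → π⊥ ≈ (+0.000000, +1.414214); max(|x|,|y|,|x±y|/√2) = 1.414214 > 1 ⇒ ∉ W

2, 4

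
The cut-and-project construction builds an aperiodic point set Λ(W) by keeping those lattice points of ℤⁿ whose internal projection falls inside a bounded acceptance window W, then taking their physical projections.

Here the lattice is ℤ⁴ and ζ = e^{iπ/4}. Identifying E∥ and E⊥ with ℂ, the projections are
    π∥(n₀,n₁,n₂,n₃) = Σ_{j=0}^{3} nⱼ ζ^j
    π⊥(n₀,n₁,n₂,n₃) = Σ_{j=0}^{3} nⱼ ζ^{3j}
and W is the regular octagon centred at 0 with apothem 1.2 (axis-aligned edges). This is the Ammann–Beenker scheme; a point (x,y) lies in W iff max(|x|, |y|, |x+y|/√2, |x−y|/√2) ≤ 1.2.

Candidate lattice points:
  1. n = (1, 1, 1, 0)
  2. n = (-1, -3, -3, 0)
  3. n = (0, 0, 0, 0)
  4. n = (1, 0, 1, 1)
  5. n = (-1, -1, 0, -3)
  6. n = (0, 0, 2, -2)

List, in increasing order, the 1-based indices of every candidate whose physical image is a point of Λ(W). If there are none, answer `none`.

With ζ = e^{iπ/4} the internal vectors are ζ^0,ζ^3,ζ^6,ζ^9.
#1 (1, 1, 1, 0): internal (0.292893, -0.292893); octagon support 0.414214 vs apothem 1.2 → ∈ W
#2 (-1, -3, -3, 0): internal (1.121320, 0.878680); octagon support 1.414214 vs apothem 1.2 → ∉ W
#3 (0, 0, 0, 0): internal (0.000000, 0.000000); octagon support 0.000000 vs apothem 1.2 → ∈ W
#4 (1, 0, 1, 1): internal (1.707107, -0.292893); octagon support 1.707107 vs apothem 1.2 → ∉ W
#5 (-1, -1, 0, -3): internal (-2.414214, -2.828427); octagon support 3.707107 vs apothem 1.2 → ∉ W
#6 (0, 0, 2, -2): internal (-1.414214, -3.414214); octagon support 3.414214 vs apothem 1.2 → ∉ W

1, 3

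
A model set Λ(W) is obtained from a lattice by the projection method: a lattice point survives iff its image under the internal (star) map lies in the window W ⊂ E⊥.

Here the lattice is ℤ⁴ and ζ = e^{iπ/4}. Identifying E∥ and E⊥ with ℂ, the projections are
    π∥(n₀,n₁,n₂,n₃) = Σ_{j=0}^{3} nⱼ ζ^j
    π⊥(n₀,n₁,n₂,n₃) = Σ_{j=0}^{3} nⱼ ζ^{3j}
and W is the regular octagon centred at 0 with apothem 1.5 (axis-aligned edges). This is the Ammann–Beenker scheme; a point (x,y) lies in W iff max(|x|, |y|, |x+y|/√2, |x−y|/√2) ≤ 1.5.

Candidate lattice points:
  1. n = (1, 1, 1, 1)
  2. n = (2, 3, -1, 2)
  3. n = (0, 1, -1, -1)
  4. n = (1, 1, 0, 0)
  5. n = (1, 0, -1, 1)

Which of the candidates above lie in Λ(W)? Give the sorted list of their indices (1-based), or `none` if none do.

Internal map: ζ^{3j} for j=0..3 gives (1,0), (−√2/2,√2/2), (0,−1), (√2/2,√2/2).
#1 (1, 1, 1, 1): internal (1.0000, 0.4142); octagon support 1.0000 vs apothem 1.5 → ∈ W
#2 (2, 3, -1, 2): internal (1.2929, 4.5355); octagon support 4.5355 vs apothem 1.5 → ∉ W
#3 (0, 1, -1, -1): internal (-1.4142, 1.0000); octagon support 1.7071 vs apothem 1.5 → ∉ W
#4 (1, 1, 0, 0): internal (0.2929, 0.7071); octagon support 0.7071 vs apothem 1.5 → ∈ W
#5 (1, 0, -1, 1): internal (1.7071, 1.7071); octagon support 2.4142 vs apothem 1.5 → ∉ W

1, 4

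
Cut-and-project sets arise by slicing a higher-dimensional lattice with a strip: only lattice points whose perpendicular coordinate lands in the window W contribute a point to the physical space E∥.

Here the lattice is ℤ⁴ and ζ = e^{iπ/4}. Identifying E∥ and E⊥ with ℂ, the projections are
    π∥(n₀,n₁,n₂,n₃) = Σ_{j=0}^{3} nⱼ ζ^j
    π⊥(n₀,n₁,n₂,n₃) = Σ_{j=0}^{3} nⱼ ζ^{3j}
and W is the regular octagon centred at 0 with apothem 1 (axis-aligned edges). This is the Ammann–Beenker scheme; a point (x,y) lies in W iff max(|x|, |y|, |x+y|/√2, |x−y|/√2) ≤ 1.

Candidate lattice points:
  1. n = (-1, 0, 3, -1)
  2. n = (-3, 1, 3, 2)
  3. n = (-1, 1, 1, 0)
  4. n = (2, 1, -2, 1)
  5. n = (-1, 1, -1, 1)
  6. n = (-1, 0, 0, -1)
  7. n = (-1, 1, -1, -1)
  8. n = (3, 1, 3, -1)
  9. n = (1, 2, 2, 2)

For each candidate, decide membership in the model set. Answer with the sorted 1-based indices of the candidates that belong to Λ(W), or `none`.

π⊥(n) = n₀ + n₁ζ³ + n₂ζ⁶ + n₃ζ⁹ where ζ = e^{iπ/4}.
candidate 1: n = (-1, 0, 3, -1) → π⊥ ≈ (-1.7071, -3.7071); max(|x|,|y|,|x±y|/√2) = 3.8284 > 1 ⇒ ∉ W
candidate 2: n = (-3, 1, 3, 2) → π⊥ ≈ (-2.2929, -0.8787); max(|x|,|y|,|x±y|/√2) = 2.2929 > 1 ⇒ ∉ W
candidate 3: n = (-1, 1, 1, 0) → π⊥ ≈ (-1.7071, -0.2929); max(|x|,|y|,|x±y|/√2) = 1.7071 > 1 ⇒ ∉ W
candidate 4: n = (2, 1, -2, 1) → π⊥ ≈ (+2.0000, +3.4142); max(|x|,|y|,|x±y|/√2) = 3.8284 > 1 ⇒ ∉ W
candidate 5: n = (-1, 1, -1, 1) → π⊥ ≈ (-1.0000, +2.4142); max(|x|,|y|,|x±y|/√2) = 2.4142 > 1 ⇒ ∉ W
candidate 6: n = (-1, 0, 0, -1) → π⊥ ≈ (-1.7071, -0.7071); max(|x|,|y|,|x±y|/√2) = 1.7071 > 1 ⇒ ∉ W
candidate 7: n = (-1, 1, -1, -1) → π⊥ ≈ (-2.4142, +1.0000); max(|x|,|y|,|x±y|/√2) = 2.4142 > 1 ⇒ ∉ W
candidate 8: n = (3, 1, 3, -1) → π⊥ ≈ (+1.5858, -3.0000); max(|x|,|y|,|x±y|/√2) = 3.2426 > 1 ⇒ ∉ W
candidate 9: n = (1, 2, 2, 2) → π⊥ ≈ (+1.0000, +0.8284); max(|x|,|y|,|x±y|/√2) = 1.2929 > 1 ⇒ ∉ W

none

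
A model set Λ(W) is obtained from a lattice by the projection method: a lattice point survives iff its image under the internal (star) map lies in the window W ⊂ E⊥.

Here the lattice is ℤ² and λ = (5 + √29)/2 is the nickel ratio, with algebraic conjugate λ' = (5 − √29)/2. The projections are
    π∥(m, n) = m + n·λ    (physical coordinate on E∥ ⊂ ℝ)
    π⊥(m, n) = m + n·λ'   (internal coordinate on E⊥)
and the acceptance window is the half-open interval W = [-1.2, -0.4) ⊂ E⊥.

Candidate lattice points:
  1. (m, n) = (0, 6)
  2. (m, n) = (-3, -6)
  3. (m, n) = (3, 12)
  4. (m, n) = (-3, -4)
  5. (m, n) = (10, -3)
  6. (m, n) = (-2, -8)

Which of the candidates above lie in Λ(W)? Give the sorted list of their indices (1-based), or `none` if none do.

1, 6

Compute λ' = (5−√29)/2 = -0.1926, so π⊥(m,n) = m -0.1926·n.
candidate 1: (m,n)=(0,6) → π∥ = 0+6·λ ≈ 31.1555, π⊥ = 0+6·λ' ≈ -1.1555 ∈ [-1.2, -0.4) ⇒ IN Λ
candidate 2: (m,n)=(-3,-6) → π∥ = -3-6·λ ≈ -34.1555, π⊥ = -3-6·λ' ≈ -1.8445 ∉ [-1.2, -0.4) ⇒ out
candidate 3: (m,n)=(3,12) → π∥ = 3+12·λ ≈ 65.3110, π⊥ = 3+12·λ' ≈ 0.6890 ∉ [-1.2, -0.4) ⇒ out
candidate 4: (m,n)=(-3,-4) → π∥ = -3-4·λ ≈ -23.7703, π⊥ = -3-4·λ' ≈ -2.2297 ∉ [-1.2, -0.4) ⇒ out
candidate 5: (m,n)=(10,-3) → π∥ = 10-3·λ ≈ -5.5777, π⊥ = 10-3·λ' ≈ 10.5777 ∉ [-1.2, -0.4) ⇒ out
candidate 6: (m,n)=(-2,-8) → π∥ = -2-8·λ ≈ -43.5407, π⊥ = -2-8·λ' ≈ -0.4593 ∈ [-1.2, -0.4) ⇒ IN Λ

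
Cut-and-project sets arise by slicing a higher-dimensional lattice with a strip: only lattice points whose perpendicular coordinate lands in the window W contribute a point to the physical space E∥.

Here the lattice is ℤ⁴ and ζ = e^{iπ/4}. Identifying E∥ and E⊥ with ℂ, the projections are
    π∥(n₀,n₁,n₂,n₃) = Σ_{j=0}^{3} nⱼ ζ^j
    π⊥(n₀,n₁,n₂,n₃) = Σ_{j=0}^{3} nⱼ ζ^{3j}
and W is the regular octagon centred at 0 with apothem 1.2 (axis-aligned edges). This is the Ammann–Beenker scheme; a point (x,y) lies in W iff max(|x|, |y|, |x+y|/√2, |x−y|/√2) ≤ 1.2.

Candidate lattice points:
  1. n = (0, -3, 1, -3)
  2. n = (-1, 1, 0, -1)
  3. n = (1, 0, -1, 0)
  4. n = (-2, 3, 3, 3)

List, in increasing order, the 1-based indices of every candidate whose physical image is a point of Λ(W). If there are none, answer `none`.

none

π⊥(n) = n₀ + n₁ζ³ + n₂ζ⁶ + n₃ζ⁹ where ζ = e^{iπ/4}.
candidate 1: n = (0, -3, 1, -3) → π⊥ ≈ (+0.0000, -5.2426); max(|x|,|y|,|x±y|/√2) = 5.2426 > 1.2 ⇒ ∉ W
candidate 2: n = (-1, 1, 0, -1) → π⊥ ≈ (-2.4142, +0.0000); max(|x|,|y|,|x±y|/√2) = 2.4142 > 1.2 ⇒ ∉ W
candidate 3: n = (1, 0, -1, 0) → π⊥ ≈ (+1.0000, +1.0000); max(|x|,|y|,|x±y|/√2) = 1.4142 > 1.2 ⇒ ∉ W
candidate 4: n = (-2, 3, 3, 3) → π⊥ ≈ (-2.0000, +1.2426); max(|x|,|y|,|x±y|/√2) = 2.2929 > 1.2 ⇒ ∉ W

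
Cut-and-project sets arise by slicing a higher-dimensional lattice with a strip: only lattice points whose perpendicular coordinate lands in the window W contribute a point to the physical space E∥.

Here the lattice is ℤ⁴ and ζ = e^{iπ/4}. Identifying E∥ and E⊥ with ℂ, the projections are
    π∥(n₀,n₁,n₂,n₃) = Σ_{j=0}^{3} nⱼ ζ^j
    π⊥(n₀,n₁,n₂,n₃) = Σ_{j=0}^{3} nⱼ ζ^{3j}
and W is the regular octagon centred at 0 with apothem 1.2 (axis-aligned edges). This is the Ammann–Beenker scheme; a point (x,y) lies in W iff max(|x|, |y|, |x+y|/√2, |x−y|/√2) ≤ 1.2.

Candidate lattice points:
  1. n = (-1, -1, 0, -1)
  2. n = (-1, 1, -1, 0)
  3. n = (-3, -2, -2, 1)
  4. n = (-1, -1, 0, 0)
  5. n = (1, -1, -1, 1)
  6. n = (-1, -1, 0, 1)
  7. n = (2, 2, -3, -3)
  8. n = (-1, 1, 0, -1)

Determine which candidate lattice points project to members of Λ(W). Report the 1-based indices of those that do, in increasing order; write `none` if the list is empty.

4, 6

π⊥(n) = n₀ + n₁ζ³ + n₂ζ⁶ + n₃ζ⁹ where ζ = e^{iπ/4}.
#1 (-1, -1, 0, -1): internal (-1.000000, -1.414214); octagon support 1.707107 vs apothem 1.2 → ∉ W
#2 (-1, 1, -1, 0): internal (-1.707107, 1.707107); octagon support 2.414214 vs apothem 1.2 → ∉ W
#3 (-3, -2, -2, 1): internal (-0.878680, 1.292893); octagon support 1.535534 vs apothem 1.2 → ∉ W
#4 (-1, -1, 0, 0): internal (-0.292893, -0.707107); octagon support 0.707107 vs apothem 1.2 → ∈ W
#5 (1, -1, -1, 1): internal (2.414214, 1.000000); octagon support 2.414214 vs apothem 1.2 → ∉ W
#6 (-1, -1, 0, 1): internal (0.414214, 0.000000); octagon support 0.414214 vs apothem 1.2 → ∈ W
#7 (2, 2, -3, -3): internal (-1.535534, 2.292893); octagon support 2.707107 vs apothem 1.2 → ∉ W
#8 (-1, 1, 0, -1): internal (-2.414214, 0.000000); octagon support 2.414214 vs apothem 1.2 → ∉ W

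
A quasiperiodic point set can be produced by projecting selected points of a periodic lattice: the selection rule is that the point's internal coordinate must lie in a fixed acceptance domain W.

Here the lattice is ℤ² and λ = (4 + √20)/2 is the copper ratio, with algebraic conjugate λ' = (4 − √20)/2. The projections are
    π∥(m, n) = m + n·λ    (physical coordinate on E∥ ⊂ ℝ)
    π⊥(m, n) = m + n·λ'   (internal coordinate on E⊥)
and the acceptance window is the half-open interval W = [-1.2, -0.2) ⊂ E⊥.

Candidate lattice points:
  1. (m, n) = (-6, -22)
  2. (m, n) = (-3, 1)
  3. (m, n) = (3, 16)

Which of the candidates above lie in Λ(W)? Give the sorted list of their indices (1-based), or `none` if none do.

Compute λ' = (4−√20)/2 = -0.23607, so π⊥(m,n) = m -0.23607·n.
candidate 1: (m,n)=(-6,-22) → π∥ = -6-22·λ ≈ -99.19350, π⊥ = -6-22·λ' ≈ -0.80650 ∈ [-1.2, -0.2) ⇒ IN Λ
candidate 2: (m,n)=(-3,1) → π∥ = -3+1·λ ≈ 1.23607, π⊥ = -3+1·λ' ≈ -3.23607 ∉ [-1.2, -0.2) ⇒ out
candidate 3: (m,n)=(3,16) → π∥ = 3+16·λ ≈ 70.77709, π⊥ = 3+16·λ' ≈ -0.77709 ∈ [-1.2, -0.2) ⇒ IN Λ

1, 3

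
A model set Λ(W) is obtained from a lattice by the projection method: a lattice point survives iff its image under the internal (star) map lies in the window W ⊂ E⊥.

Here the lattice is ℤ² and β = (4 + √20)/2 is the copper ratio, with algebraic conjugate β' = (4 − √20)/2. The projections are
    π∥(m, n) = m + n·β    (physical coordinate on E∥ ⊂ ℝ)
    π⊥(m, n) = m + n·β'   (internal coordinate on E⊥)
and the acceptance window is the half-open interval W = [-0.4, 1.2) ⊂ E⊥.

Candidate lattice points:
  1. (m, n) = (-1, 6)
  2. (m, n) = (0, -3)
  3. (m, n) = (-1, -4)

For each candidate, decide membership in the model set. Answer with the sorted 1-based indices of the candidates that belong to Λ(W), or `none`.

Numerically β ≈ 4.2361 and β' = −1/β ≈ -0.2361.
#1 (-1,6): internal coord -1 + (6)·β' = -2.4164; -2.4164 ∉ [-0.4, 1.2) → out
#2 (0,-3): internal coord 0 + (-3)·β' = +0.7082; +0.7082 ∈ [-0.4, 1.2) → IN Λ
#3 (-1,-4): internal coord -1 + (-4)·β' = -0.0557; -0.0557 ∈ [-0.4, 1.2) → IN Λ

2, 3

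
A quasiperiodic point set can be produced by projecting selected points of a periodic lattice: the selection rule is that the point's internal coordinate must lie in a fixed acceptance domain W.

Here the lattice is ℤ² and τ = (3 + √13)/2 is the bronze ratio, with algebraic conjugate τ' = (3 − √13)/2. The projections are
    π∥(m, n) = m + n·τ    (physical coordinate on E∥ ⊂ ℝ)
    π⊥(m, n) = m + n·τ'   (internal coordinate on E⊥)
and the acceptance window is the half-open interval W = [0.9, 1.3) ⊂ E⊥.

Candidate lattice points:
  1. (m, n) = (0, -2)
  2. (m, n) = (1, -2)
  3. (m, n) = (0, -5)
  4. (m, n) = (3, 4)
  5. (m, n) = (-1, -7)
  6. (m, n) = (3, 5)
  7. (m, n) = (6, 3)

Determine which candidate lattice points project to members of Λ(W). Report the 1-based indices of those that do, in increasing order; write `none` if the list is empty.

τ' = (3−√13)/2 ≈ -0.30278.
candidate 1: (m,n)=(0,-2) → π∥ = 0-2·τ ≈ -6.60555, π⊥ = 0-2·τ' ≈ 0.60555 ∉ [0.9, 1.3) ⇒ out
candidate 2: (m,n)=(1,-2) → π∥ = 1-2·τ ≈ -5.60555, π⊥ = 1-2·τ' ≈ 1.60555 ∉ [0.9, 1.3) ⇒ out
candidate 3: (m,n)=(0,-5) → π∥ = 0-5·τ ≈ -16.51388, π⊥ = 0-5·τ' ≈ 1.51388 ∉ [0.9, 1.3) ⇒ out
candidate 4: (m,n)=(3,4) → π∥ = 3+4·τ ≈ 16.21110, π⊥ = 3+4·τ' ≈ 1.78890 ∉ [0.9, 1.3) ⇒ out
candidate 5: (m,n)=(-1,-7) → π∥ = -1-7·τ ≈ -24.11943, π⊥ = -1-7·τ' ≈ 1.11943 ∈ [0.9, 1.3) ⇒ IN Λ
candidate 6: (m,n)=(3,5) → π∥ = 3+5·τ ≈ 19.51388, π⊥ = 3+5·τ' ≈ 1.48612 ∉ [0.9, 1.3) ⇒ out
candidate 7: (m,n)=(6,3) → π∥ = 6+3·τ ≈ 15.90833, π⊥ = 6+3·τ' ≈ 5.09167 ∉ [0.9, 1.3) ⇒ out

5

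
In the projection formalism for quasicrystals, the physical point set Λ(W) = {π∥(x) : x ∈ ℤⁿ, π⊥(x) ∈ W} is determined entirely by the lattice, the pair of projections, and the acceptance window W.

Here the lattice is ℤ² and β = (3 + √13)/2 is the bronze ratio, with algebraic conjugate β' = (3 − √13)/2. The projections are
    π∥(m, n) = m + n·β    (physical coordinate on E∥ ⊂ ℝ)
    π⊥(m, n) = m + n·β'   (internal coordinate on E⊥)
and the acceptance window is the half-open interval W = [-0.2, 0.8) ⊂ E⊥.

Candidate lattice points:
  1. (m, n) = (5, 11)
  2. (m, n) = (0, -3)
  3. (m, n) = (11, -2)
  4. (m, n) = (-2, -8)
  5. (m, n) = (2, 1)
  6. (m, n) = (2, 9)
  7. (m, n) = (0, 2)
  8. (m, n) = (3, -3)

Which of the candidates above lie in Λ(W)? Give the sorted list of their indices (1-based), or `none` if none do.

4

Numerically β ≈ 3.30278 and β' = −1/β ≈ -0.30278.
candidate 1: (m,n)=(5,11) → π∥ = 5+11·β ≈ 41.33053, π⊥ = 5+11·β' ≈ 1.66947 ∉ [-0.2, 0.8) ⇒ out
candidate 2: (m,n)=(0,-3) → π∥ = 0-3·β ≈ -9.90833, π⊥ = 0-3·β' ≈ 0.90833 ∉ [-0.2, 0.8) ⇒ out
candidate 3: (m,n)=(11,-2) → π∥ = 11-2·β ≈ 4.39445, π⊥ = 11-2·β' ≈ 11.60555 ∉ [-0.2, 0.8) ⇒ out
candidate 4: (m,n)=(-2,-8) → π∥ = -2-8·β ≈ -28.42221, π⊥ = -2-8·β' ≈ 0.42221 ∈ [-0.2, 0.8) ⇒ IN Λ
candidate 5: (m,n)=(2,1) → π∥ = 2+1·β ≈ 5.30278, π⊥ = 2+1·β' ≈ 1.69722 ∉ [-0.2, 0.8) ⇒ out
candidate 6: (m,n)=(2,9) → π∥ = 2+9·β ≈ 31.72498, π⊥ = 2+9·β' ≈ -0.72498 ∉ [-0.2, 0.8) ⇒ out
candidate 7: (m,n)=(0,2) → π∥ = 0+2·β ≈ 6.60555, π⊥ = 0+2·β' ≈ -0.60555 ∉ [-0.2, 0.8) ⇒ out
candidate 8: (m,n)=(3,-3) → π∥ = 3-3·β ≈ -6.90833, π⊥ = 3-3·β' ≈ 3.90833 ∉ [-0.2, 0.8) ⇒ out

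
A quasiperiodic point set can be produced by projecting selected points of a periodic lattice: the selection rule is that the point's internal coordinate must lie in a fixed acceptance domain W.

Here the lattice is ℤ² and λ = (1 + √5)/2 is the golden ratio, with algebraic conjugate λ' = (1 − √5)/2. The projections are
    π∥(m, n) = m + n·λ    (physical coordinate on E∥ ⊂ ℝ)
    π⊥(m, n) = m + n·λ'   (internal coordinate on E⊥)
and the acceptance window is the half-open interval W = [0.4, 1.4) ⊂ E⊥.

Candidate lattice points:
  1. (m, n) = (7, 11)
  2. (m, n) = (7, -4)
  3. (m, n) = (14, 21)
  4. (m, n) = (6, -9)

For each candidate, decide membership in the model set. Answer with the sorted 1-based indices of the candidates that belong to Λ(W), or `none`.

Numerically λ ≈ 1.618034 and λ' = −1/λ ≈ -0.618034.
candidate 1: (m,n)=(7,11) → π∥ = 7+11·λ ≈ 24.798374, π⊥ = 7+11·λ' ≈ 0.201626 ∉ [0.4, 1.4) ⇒ out
candidate 2: (m,n)=(7,-4) → π∥ = 7-4·λ ≈ 0.527864, π⊥ = 7-4·λ' ≈ 9.472136 ∉ [0.4, 1.4) ⇒ out
candidate 3: (m,n)=(14,21) → π∥ = 14+21·λ ≈ 47.978714, π⊥ = 14+21·λ' ≈ 1.021286 ∈ [0.4, 1.4) ⇒ IN Λ
candidate 4: (m,n)=(6,-9) → π∥ = 6-9·λ ≈ -8.562306, π⊥ = 6-9·λ' ≈ 11.562306 ∉ [0.4, 1.4) ⇒ out

3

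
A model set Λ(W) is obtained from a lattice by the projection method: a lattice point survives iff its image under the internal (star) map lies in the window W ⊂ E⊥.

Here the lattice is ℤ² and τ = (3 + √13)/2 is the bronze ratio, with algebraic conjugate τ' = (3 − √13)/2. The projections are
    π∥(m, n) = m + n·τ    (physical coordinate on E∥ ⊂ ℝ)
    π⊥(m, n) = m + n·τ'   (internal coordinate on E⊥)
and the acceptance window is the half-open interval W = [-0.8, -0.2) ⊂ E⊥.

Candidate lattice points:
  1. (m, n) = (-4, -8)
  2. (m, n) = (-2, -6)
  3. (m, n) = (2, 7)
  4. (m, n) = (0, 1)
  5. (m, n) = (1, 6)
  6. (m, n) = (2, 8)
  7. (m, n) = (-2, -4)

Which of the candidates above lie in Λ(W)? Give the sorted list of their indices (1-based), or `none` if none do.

Compute τ' = (3−√13)/2 = -0.3028, so π⊥(m,n) = m -0.3028·n.
candidate 1: (m,n)=(-4,-8) → π∥ = -4-8·τ ≈ -30.4222, π⊥ = -4-8·τ' ≈ -1.5778 ∉ [-0.8, -0.2) ⇒ out
candidate 2: (m,n)=(-2,-6) → π∥ = -2-6·τ ≈ -21.8167, π⊥ = -2-6·τ' ≈ -0.1833 ∉ [-0.8, -0.2) ⇒ out
candidate 3: (m,n)=(2,7) → π∥ = 2+7·τ ≈ 25.1194, π⊥ = 2+7·τ' ≈ -0.1194 ∉ [-0.8, -0.2) ⇒ out
candidate 4: (m,n)=(0,1) → π∥ = 0+1·τ ≈ 3.3028, π⊥ = 0+1·τ' ≈ -0.3028 ∈ [-0.8, -0.2) ⇒ IN Λ
candidate 5: (m,n)=(1,6) → π∥ = 1+6·τ ≈ 20.8167, π⊥ = 1+6·τ' ≈ -0.8167 ∉ [-0.8, -0.2) ⇒ out
candidate 6: (m,n)=(2,8) → π∥ = 2+8·τ ≈ 28.4222, π⊥ = 2+8·τ' ≈ -0.4222 ∈ [-0.8, -0.2) ⇒ IN Λ
candidate 7: (m,n)=(-2,-4) → π∥ = -2-4·τ ≈ -15.2111, π⊥ = -2-4·τ' ≈ -0.7889 ∈ [-0.8, -0.2) ⇒ IN Λ

4, 6, 7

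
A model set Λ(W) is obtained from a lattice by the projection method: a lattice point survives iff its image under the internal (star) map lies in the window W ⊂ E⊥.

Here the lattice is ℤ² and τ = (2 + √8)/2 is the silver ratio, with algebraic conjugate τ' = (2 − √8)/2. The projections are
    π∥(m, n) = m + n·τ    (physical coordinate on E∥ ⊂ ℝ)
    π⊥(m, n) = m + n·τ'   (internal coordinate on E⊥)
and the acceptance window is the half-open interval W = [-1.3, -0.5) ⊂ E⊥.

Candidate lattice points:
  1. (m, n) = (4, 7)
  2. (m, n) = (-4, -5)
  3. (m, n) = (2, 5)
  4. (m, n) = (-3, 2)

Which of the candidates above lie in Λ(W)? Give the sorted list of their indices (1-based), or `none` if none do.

Compute τ' = (2−√8)/2 = -0.414214, so π⊥(m,n) = m -0.414214·n.
candidate 1: (m,n)=(4,7) → π∥ = 4+7·τ ≈ 20.899495, π⊥ = 4+7·τ' ≈ 1.100505 ∉ [-1.3, -0.5) ⇒ out
candidate 2: (m,n)=(-4,-5) → π∥ = -4-5·τ ≈ -16.071068, π⊥ = -4-5·τ' ≈ -1.928932 ∉ [-1.3, -0.5) ⇒ out
candidate 3: (m,n)=(2,5) → π∥ = 2+5·τ ≈ 14.071068, π⊥ = 2+5·τ' ≈ -0.071068 ∉ [-1.3, -0.5) ⇒ out
candidate 4: (m,n)=(-3,2) → π∥ = -3+2·τ ≈ 1.828427, π⊥ = -3+2·τ' ≈ -3.828427 ∉ [-1.3, -0.5) ⇒ out

none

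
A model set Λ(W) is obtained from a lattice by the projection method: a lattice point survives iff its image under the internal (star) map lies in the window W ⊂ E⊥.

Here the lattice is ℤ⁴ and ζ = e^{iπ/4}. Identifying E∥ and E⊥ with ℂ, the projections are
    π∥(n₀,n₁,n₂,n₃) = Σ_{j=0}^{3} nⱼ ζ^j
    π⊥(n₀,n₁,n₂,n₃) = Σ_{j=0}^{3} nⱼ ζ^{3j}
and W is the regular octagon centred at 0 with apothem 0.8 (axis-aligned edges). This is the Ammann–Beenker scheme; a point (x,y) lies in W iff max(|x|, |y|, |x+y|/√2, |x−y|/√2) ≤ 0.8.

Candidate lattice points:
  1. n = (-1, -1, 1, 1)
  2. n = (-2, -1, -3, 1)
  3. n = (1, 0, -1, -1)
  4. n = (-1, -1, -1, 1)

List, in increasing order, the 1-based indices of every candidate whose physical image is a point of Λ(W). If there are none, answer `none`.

3

With ζ = e^{iπ/4} the internal vectors are ζ^0,ζ^3,ζ^6,ζ^9.
candidate 1: n = (-1, -1, 1, 1) → π⊥ ≈ (+0.414214, -1.000000); max(|x|,|y|,|x±y|/√2) = 1.000000 > 0.8 ⇒ ∉ W
candidate 2: n = (-2, -1, -3, 1) → π⊥ ≈ (-0.585786, +3.000000); max(|x|,|y|,|x±y|/√2) = 3.000000 > 0.8 ⇒ ∉ W
candidate 3: n = (1, 0, -1, -1) → π⊥ ≈ (+0.292893, +0.292893); max(|x|,|y|,|x±y|/√2) = 0.414214 ≤ 0.8 ⇒ ∈ W
candidate 4: n = (-1, -1, -1, 1) → π⊥ ≈ (+0.414214, +1.000000); max(|x|,|y|,|x±y|/√2) = 1.000000 > 0.8 ⇒ ∉ W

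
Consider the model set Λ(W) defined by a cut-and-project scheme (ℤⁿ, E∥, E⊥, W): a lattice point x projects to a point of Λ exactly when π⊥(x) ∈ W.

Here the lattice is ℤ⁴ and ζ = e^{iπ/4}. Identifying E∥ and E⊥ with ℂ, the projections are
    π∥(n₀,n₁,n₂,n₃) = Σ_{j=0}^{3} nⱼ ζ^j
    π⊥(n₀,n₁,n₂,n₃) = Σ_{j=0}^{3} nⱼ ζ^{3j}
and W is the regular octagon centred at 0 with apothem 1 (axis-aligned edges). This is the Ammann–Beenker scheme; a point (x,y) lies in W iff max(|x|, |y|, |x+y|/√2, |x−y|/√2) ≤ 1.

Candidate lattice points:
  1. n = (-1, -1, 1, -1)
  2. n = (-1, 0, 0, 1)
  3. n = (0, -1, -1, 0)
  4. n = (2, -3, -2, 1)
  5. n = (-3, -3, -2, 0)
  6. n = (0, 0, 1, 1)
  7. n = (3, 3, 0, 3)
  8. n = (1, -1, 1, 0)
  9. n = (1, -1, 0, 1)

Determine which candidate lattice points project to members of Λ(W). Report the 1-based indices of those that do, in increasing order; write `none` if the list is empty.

2, 3, 5, 6

Internal map: ζ^{3j} for j=0..3 gives (1,0), (−√2/2,√2/2), (0,−1), (√2/2,√2/2).
candidate 1: n = (-1, -1, 1, -1) → π⊥ ≈ (-1.000000, -2.414214); max(|x|,|y|,|x±y|/√2) = 2.414214 > 1 ⇒ ∉ W
candidate 2: n = (-1, 0, 0, 1) → π⊥ ≈ (-0.292893, +0.707107); max(|x|,|y|,|x±y|/√2) = 0.707107 ≤ 1 ⇒ ∈ W
candidate 3: n = (0, -1, -1, 0) → π⊥ ≈ (+0.707107, +0.292893); max(|x|,|y|,|x±y|/√2) = 0.707107 ≤ 1 ⇒ ∈ W
candidate 4: n = (2, -3, -2, 1) → π⊥ ≈ (+4.828427, +0.585786); max(|x|,|y|,|x±y|/√2) = 4.828427 > 1 ⇒ ∉ W
candidate 5: n = (-3, -3, -2, 0) → π⊥ ≈ (-0.878680, -0.121320); max(|x|,|y|,|x±y|/√2) = 0.878680 ≤ 1 ⇒ ∈ W
candidate 6: n = (0, 0, 1, 1) → π⊥ ≈ (+0.707107, -0.292893); max(|x|,|y|,|x±y|/√2) = 0.707107 ≤ 1 ⇒ ∈ W
candidate 7: n = (3, 3, 0, 3) → π⊥ ≈ (+3.000000, +4.242641); max(|x|,|y|,|x±y|/√2) = 5.121320 > 1 ⇒ ∉ W
candidate 8: n = (1, -1, 1, 0) → π⊥ ≈ (+1.707107, -1.707107); max(|x|,|y|,|x±y|/√2) = 2.414214 > 1 ⇒ ∉ W
candidate 9: n = (1, -1, 0, 1) → π⊥ ≈ (+2.414214, +0.000000); max(|x|,|y|,|x±y|/√2) = 2.414214 > 1 ⇒ ∉ W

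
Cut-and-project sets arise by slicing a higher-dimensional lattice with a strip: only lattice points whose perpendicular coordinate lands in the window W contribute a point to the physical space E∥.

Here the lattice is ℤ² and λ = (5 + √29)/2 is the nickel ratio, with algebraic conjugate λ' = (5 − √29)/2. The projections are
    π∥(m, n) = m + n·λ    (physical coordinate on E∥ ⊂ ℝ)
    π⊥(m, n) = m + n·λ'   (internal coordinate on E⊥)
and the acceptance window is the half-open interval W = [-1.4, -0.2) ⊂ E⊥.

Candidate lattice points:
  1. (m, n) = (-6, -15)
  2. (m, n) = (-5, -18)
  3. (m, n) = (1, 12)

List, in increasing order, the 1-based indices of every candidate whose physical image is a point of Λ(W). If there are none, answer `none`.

λ' = (5−√29)/2 ≈ -0.19258.
candidate 1: (m,n)=(-6,-15) → π∥ = -6-15·λ ≈ -83.88874, π⊥ = -6-15·λ' ≈ -3.11126 ∉ [-1.4, -0.2) ⇒ out
candidate 2: (m,n)=(-5,-18) → π∥ = -5-18·λ ≈ -98.46648, π⊥ = -5-18·λ' ≈ -1.53352 ∉ [-1.4, -0.2) ⇒ out
candidate 3: (m,n)=(1,12) → π∥ = 1+12·λ ≈ 63.31099, π⊥ = 1+12·λ' ≈ -1.31099 ∈ [-1.4, -0.2) ⇒ IN Λ

3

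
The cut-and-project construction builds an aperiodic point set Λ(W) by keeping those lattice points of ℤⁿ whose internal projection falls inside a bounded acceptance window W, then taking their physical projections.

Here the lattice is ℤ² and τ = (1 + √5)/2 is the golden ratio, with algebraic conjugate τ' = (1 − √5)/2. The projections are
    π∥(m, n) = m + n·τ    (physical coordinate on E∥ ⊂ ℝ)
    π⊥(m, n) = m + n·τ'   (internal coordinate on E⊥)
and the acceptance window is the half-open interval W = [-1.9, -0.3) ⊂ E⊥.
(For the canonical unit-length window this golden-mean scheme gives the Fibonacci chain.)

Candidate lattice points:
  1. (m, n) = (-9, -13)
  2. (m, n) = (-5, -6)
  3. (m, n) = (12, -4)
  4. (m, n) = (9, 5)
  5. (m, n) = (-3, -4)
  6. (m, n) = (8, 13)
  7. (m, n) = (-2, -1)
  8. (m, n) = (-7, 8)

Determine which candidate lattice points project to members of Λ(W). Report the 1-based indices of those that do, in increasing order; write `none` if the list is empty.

1, 2, 5, 7

Numerically τ ≈ 1.618034 and τ' = −1/τ ≈ -0.618034.
#1 (-9,-13): internal coord -9 + (-13)·τ' = -0.965558; -0.965558 ∈ [-1.9, -0.3) → IN Λ
#2 (-5,-6): internal coord -5 + (-6)·τ' = -1.291796; -1.291796 ∈ [-1.9, -0.3) → IN Λ
#3 (12,-4): internal coord 12 + (-4)·τ' = +14.472136; +14.472136 ∉ [-1.9, -0.3) → out
#4 (9,5): internal coord 9 + (5)·τ' = +5.909830; +5.909830 ∉ [-1.9, -0.3) → out
#5 (-3,-4): internal coord -3 + (-4)·τ' = -0.527864; -0.527864 ∈ [-1.9, -0.3) → IN Λ
#6 (8,13): internal coord 8 + (13)·τ' = -0.034442; -0.034442 ∉ [-1.9, -0.3) → out
#7 (-2,-1): internal coord -2 + (-1)·τ' = -1.381966; -1.381966 ∈ [-1.9, -0.3) → IN Λ
#8 (-7,8): internal coord -7 + (8)·τ' = -11.944272; -11.944272 ∉ [-1.9, -0.3) → out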